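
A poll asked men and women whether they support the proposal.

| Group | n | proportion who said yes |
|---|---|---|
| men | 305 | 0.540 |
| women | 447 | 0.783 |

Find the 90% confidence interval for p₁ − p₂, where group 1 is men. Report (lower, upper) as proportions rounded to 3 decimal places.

(-0.300, -0.186)

SE₁ = √(p̂₁(1−p̂₁)/n₁) = √(0.5400·0.4600/305) = 0.02854; SE₂ = √(0.7830·0.2170/447) = 0.01950.
Independent samples: SE of the difference = √(SE₁² + SE₂²) = √(0.0008145316 + 0.00038025) = 0.03457.
z* for 90% confidence is 1.645, so the margin of error is 1.645 × 0.03457 = 0.05687.
Point estimate p̂₁ − p̂₂ = 0.5400 − 0.7830 = -0.2430.
-0.2430 ± 0.05687 → (-0.300, -0.186).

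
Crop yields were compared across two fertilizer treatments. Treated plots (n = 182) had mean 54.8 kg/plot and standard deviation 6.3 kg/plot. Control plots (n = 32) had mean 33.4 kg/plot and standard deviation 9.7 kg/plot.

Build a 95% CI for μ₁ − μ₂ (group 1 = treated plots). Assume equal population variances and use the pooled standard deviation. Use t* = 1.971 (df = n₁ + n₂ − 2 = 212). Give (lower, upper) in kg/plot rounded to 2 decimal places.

(18.79, 24.01)

s_p = √[((n₁−1)s₁² + (n₂−1)s₂²)/(n₁+n₂−2)] = √[(181·6.3² + 31·9.7²)/212] = 6.9025.
SE = 6.9025·√(1/182 + 1/32) = 1.3231.
With t* = 1.971, margin = 1.971 × 1.3231 = 2.6078.
x̄₁ − x̄₂ = 54.8 − 33.4 = 21.4000; interval 21.4000 ± 2.6078 = (18.79, 24.01).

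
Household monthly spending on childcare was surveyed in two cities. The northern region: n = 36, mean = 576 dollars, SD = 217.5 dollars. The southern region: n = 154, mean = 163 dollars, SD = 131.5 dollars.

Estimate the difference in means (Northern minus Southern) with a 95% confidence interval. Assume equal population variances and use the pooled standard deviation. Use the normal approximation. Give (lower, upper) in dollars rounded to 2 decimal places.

(358.12, 467.88)

Pooled variance s_p² = [35·217.5² + 153·131.5²] / (36+154−2) = 22879.9628, so s_p = 151.2612.
SE_diff = s_p·√(1/n₁ + 1/n₂) = 151.2612·√(1/36 + 1/154) = 28.0022.
z* = 1.960; margin = 1.960 × 28.0022 = 54.8843.
Difference = 576 − 163 = 413.0000.
413.0000 ± 54.8843 → (358.12, 467.88).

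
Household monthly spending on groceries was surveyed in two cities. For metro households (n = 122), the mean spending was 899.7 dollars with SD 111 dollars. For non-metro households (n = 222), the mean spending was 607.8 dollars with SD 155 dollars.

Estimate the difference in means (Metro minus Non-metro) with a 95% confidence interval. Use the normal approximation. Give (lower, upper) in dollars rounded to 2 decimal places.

SE₁ = s₁/√n₁ = 111/√122 = 10.0495; SE₂ = 155/√222 = 10.4029.
Independent samples, unequal variances: SE_diff = √(SE₁² + SE₂²) = √(100.99245025 + 108.22032841) = 14.4642.
z* = 1.960, so margin of error = 1.960 × 14.4642 = 28.3498.
Difference in means = 899.7 − 607.8 = 291.9000.
291.9000 ± 28.3498 → (263.55, 320.25).

(263.55, 320.25)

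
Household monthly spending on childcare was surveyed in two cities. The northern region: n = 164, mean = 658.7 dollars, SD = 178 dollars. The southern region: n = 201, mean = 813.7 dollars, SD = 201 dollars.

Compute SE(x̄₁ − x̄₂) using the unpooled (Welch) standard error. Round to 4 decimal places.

19.8543

SE₁ = s₁/√n₁ = 178/√164 = 13.8995; SE₂ = 201/√201 = 14.1774.
Independent samples, unequal variances: SE_diff = √(SE₁² + SE₂²) = √(193.19610025 + 200.99867076) = 19.8543.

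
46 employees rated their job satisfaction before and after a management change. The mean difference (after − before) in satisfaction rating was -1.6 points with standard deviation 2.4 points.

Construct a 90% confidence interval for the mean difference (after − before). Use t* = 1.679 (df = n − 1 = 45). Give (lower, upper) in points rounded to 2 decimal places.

(-2.19, -1.01)

Paired design: SE = s_d/√n = 2.4/√46 = 0.3539.
t* = 1.679; margin of error = 1.679 × 0.3539 = 0.5942.
-1.6 ± 0.5942 → (-2.19, -1.01).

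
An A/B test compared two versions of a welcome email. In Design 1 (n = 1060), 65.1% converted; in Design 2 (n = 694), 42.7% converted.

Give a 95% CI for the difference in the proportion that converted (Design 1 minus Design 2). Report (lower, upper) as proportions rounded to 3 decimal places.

Each SE is √(p̂(1−p̂)/n): √(0.6510·0.3490/1060) = 0.01464 and √(0.4270·0.5730/694) = 0.01878.
SE(p̂₁ − p̂₂) = √(SE₁² + SE₂²) = √(0.0002143296 + 0.0003526884) = 0.02381, since the two samples are independent.
At 95% confidence z* = 1.960; margin = 1.960 × 0.02381 = 0.04667.
The difference is 0.6510 − 0.4270 = 0.2240, so the interval is 0.2240 ± 0.04667 = (0.177, 0.271).

(0.177, 0.271)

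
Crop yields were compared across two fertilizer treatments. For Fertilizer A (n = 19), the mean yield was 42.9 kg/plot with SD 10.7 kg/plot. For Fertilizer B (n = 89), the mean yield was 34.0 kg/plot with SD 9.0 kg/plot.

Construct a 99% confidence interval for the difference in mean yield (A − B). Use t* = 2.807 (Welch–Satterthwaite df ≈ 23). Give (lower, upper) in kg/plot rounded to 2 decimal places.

Standard errors of each mean: 10.7/√19 = 2.4547 and 9.0/√89 = 0.9540.
SE(x̄₁ − x̄₂) = √(2.4547² + 0.9540²) = 2.6336 for independent samples with unequal variances.
With t* = 2.807, the margin is 2.807 × 2.6336 = 7.3925.
x̄₁ − x̄₂ = 42.9 − 34.0 = 8.9000; the interval is 8.9000 ± 7.3925 = (1.51, 16.29).

(1.51, 16.29)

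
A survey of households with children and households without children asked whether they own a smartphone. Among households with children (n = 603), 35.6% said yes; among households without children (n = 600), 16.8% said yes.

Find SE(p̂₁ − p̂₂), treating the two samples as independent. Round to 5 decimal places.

Each SE is √(p̂(1−p̂)/n): √(0.3560·0.6440/603) = 0.01950 and √(0.1680·0.8320/600) = 0.01526.
SE(p̂₁ − p̂₂) = √(SE₁² + SE₂²) = √(0.00038025 + 0.0002328676) = 0.02476, since the two samples are independent.

0.02476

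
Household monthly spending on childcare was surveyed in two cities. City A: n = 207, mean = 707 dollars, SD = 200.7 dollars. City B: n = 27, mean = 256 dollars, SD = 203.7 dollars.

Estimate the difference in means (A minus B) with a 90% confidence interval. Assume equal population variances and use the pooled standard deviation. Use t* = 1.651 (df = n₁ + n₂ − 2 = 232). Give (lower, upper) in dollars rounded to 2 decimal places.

(383.08, 518.92)

Pooled variance s_p² = [206·200.7² + 26·203.7²] / (207+27−2) = 40416.4521, so s_p = 201.0384.
SE_diff = s_p·√(1/n₁ + 1/n₂) = 201.0384·√(1/207 + 1/27) = 41.1358.
t* = 1.651; margin = 1.651 × 41.1358 = 67.9152.
Difference = 707 − 256 = 451.0000.
451.0000 ± 67.9152 → (383.08, 518.92).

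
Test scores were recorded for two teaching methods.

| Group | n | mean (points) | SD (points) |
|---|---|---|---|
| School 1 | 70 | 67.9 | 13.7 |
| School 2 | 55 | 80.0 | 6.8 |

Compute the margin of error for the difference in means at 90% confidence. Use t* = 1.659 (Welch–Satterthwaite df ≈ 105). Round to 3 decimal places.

3.113

SE₁ = s₁/√n₁ = 13.7/√70 = 1.6375; SE₂ = 6.8/√55 = 0.9169.
Independent samples, unequal variances: SE_diff = √(SE₁² + SE₂²) = √(2.68140625 + 0.84070561) = 1.8767.
t* = 1.659, so margin of error = 1.659 × 1.8767 = 3.1134.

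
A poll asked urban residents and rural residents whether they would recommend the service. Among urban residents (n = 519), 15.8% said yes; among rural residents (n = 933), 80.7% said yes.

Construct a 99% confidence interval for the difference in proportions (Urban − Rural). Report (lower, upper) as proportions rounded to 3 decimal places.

The two standard errors are √(0.1580×0.8420/519) = 0.01601 and √(0.8070×0.1930/933) = 0.01292.
Because the samples are independent, SE_diff = √(0.01601² + 0.01292²) = 0.02057.
Using z* = 2.576 for 99%, ME = 2.576 × 0.02057 = 0.05299.
p̂₁ − p̂₂ = -0.6490; interval -0.6490 ± 0.05299 gives (-0.702, -0.596).

(-0.702, -0.596)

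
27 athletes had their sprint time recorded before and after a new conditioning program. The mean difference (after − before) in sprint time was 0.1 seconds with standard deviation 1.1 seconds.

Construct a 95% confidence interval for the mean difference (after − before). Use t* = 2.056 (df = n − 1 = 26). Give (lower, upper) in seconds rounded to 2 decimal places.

This is a matched-pairs design, so SE = s_d/√n = 1.1/√27 = 0.2117.
Margin = 2.056 × 0.2117 = 0.4353; the interval is 0.1 ± 0.4353 = (-0.34, 0.54).

(-0.34, 0.54)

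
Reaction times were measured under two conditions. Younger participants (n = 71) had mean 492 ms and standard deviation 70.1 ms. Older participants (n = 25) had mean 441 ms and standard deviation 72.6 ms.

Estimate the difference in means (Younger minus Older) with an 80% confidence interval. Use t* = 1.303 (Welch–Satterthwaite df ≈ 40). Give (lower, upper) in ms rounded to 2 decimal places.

Per-group SEs: s₁/√n₁ = 70.1/√71 = 8.3193, s₂/√n₂ = 72.6/√25 = 14.5200.
Unpooled SE of the difference: √(69.21075249 + 210.8304) = 16.7344.
Margin of error = t* · SE = 1.303 × 16.7344 = 21.8049.
x̄₁ − x̄₂ = 492 − 441 = 51.0000.
CI: 51.0000 ± 21.8049 = (29.20, 72.80).

(29.20, 72.80)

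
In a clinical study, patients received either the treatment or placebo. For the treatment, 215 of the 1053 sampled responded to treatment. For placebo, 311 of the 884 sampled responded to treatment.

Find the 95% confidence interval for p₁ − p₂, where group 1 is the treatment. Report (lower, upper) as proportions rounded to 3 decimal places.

p̂₁ = 215/1053 = 0.2042 and p̂₂ = 311/884 = 0.3518.
SE₁ = √(p̂₁(1−p̂₁)/n₁) = √(0.2042·0.7958/1053) = 0.01242; SE₂ = √(0.3518·0.6482/884) = 0.01606.
Independent samples: SE of the difference = √(SE₁² + SE₂²) = √(0.0001542564 + 0.0002579236) = 0.02030.
z* for 95% confidence is 1.960, so the margin of error is 1.960 × 0.02030 = 0.03979.
Point estimate p̂₁ − p̂₂ = 0.2042 − 0.3518 = -0.1476.
-0.1476 ± 0.03979 → (-0.187, -0.108).

(-0.187, -0.108)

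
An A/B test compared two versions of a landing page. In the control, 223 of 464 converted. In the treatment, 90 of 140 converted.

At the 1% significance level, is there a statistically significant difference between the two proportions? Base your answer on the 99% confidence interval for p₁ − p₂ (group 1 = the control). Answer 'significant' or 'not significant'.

Sample proportions: 223/464 = 0.4806, 90/140 = 0.6429.
Each SE is √(p̂(1−p̂)/n): √(0.4806·0.5194/464) = 0.02319 and √(0.6429·0.3571/140) = 0.04050.
SE(p̂₁ − p̂₂) = √(SE₁² + SE₂²) = √(0.0005377761 + 0.00164025) = 0.04667, since the two samples are independent.
At 99% confidence z* = 2.576; margin = 2.576 × 0.04667 = 0.12022.
The difference is 0.4806 − 0.6429 = -0.1623, so the interval is -0.1623 ± 0.12022 = (-0.28252, -0.04208).
The interval (-0.28252, -0.04208) does not contain 0, so the difference is significant.

significant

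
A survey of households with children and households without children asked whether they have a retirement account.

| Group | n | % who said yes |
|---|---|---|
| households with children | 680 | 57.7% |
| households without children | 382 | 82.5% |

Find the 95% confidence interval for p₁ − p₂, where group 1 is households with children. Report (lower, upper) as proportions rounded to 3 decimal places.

(-0.301, -0.195)

Each SE is √(p̂(1−p̂)/n): √(0.5770·0.4230/680) = 0.01895 and √(0.8250·0.1750/382) = 0.01944.
SE(p̂₁ − p̂₂) = √(SE₁² + SE₂²) = √(0.0003591025 + 0.0003779136) = 0.02715, since the two samples are independent.
At 95% confidence z* = 1.960; margin = 1.960 × 0.02715 = 0.05321.
The difference is 0.5770 − 0.8250 = -0.2480, so the interval is -0.2480 ± 0.05321 = (-0.301, -0.195).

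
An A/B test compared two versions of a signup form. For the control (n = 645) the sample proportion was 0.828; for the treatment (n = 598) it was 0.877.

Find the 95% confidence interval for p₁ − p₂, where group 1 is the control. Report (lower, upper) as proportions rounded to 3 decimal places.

Each SE is √(p̂(1−p̂)/n): √(0.8280·0.1720/645) = 0.01486 and √(0.8770·0.1230/598) = 0.01343.
SE(p̂₁ − p̂₂) = √(SE₁² + SE₂²) = √(0.0002208196 + 0.0001803649) = 0.02003, since the two samples are independent.
At 95% confidence z* = 1.960; margin = 1.960 × 0.02003 = 0.03926.
The difference is 0.8280 − 0.8770 = -0.0490, so the interval is -0.0490 ± 0.03926 = (-0.088, -0.010).

(-0.088, -0.010)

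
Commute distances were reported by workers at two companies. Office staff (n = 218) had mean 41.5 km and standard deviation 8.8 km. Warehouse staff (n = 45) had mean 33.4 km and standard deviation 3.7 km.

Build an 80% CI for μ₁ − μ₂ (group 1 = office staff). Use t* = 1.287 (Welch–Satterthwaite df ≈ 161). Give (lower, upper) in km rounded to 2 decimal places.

Per-group SEs: s₁/√n₁ = 8.8/√218 = 0.5960, s₂/√n₂ = 3.7/√45 = 0.5516.
Unpooled SE of the difference: √(0.355216 + 0.30426256) = 0.8121.
Margin of error = t* · SE = 1.287 × 0.8121 = 1.0452.
x̄₁ − x̄₂ = 41.5 − 33.4 = 8.1000.
CI: 8.1000 ± 1.0452 = (7.05, 9.15).

(7.05, 9.15)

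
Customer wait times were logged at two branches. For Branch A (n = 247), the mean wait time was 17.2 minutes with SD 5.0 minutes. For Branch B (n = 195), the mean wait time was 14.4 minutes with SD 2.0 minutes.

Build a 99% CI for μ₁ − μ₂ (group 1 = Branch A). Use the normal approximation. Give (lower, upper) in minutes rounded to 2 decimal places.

SE₁ = s₁/√n₁ = 5.0/√247 = 0.3181; SE₂ = 2.0/√195 = 0.1432.
Independent samples, unequal variances: SE_diff = √(SE₁² + SE₂²) = √(0.10118761 + 0.02050624) = 0.3488.
z* = 2.576, so margin of error = 2.576 × 0.3488 = 0.8985.
Difference in means = 17.2 − 14.4 = 2.8000.
2.8000 ± 0.8985 → (1.90, 3.70).

(1.90, 3.70)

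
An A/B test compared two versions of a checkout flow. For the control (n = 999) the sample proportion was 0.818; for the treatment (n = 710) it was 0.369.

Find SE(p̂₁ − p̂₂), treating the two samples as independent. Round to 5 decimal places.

SE₁ = √(p̂₁(1−p̂₁)/n₁) = √(0.8180·0.1820/999) = 0.01221; SE₂ = √(0.3690·0.6310/710) = 0.01811.
Independent samples: SE of the difference = √(SE₁² + SE₂²) = √(0.0001490841 + 0.0003279721) = 0.02184.

0.02184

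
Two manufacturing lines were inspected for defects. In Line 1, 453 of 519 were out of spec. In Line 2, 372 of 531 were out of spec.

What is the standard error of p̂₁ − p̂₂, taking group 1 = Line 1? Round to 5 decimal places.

0.02468

First, p̂₁ = 453/519 = 0.8728; p̂₂ = 372/531 = 0.7006.
The two standard errors are √(0.8728×0.1272/519) = 0.01463 and √(0.7006×0.2994/531) = 0.01988.
Because the samples are independent, SE_diff = √(0.01463² + 0.01988²) = 0.02468.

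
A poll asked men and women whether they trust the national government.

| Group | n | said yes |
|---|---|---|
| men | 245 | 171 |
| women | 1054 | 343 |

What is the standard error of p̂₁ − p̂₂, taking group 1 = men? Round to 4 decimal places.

Sample proportions: 171/245 = 0.6980, 343/1054 = 0.3254.
Each SE is √(p̂(1−p̂)/n): √(0.6980·0.3020/245) = 0.02933 and √(0.3254·0.6746/1054) = 0.01443.
SE(p̂₁ − p̂₂) = √(SE₁² + SE₂²) = √(0.0008602489 + 0.0002082249) = 0.03269, since the two samples are independent.

0.0327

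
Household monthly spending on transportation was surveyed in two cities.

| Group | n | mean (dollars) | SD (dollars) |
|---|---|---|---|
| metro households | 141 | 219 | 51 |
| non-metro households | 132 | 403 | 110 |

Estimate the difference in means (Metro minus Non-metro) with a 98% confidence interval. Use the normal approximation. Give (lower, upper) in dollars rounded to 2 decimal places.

SE₁ = s₁/√n₁ = 51/√141 = 4.2950; SE₂ = 110/√132 = 9.5743.
Independent samples, unequal variances: SE_diff = √(SE₁² + SE₂²) = √(18.447025 + 91.66722049) = 10.4935.
z* = 2.326, so margin of error = 2.326 × 10.4935 = 24.4079.
Difference in means = 219 − 403 = -184.0000.
-184.0000 ± 24.4079 → (-208.41, -159.59).

(-208.41, -159.59)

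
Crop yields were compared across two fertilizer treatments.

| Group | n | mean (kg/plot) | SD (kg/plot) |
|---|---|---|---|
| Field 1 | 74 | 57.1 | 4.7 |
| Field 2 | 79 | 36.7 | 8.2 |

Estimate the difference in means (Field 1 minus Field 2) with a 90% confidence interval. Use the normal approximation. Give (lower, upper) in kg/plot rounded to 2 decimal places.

Per-group SEs: s₁/√n₁ = 4.7/√74 = 0.5464, s₂/√n₂ = 8.2/√79 = 0.9226.
Unpooled SE of the difference: √(0.29855296 + 0.85119076) = 1.0723.
Margin of error = z* · SE = 1.645 × 1.0723 = 1.7639.
x̄₁ − x̄₂ = 57.1 − 36.7 = 20.4000.
CI: 20.4000 ± 1.7639 = (18.64, 22.16).

(18.64, 22.16)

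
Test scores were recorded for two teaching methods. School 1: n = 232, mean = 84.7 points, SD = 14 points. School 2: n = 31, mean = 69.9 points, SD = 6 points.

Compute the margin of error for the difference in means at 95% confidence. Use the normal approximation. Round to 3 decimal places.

Per-group SEs: s₁/√n₁ = 14/√232 = 0.9191, s₂/√n₂ = 6/√31 = 1.0776.
Unpooled SE of the difference: √(0.84474481 + 1.16122176) = 1.4163.
Margin of error = z* · SE = 1.960 × 1.4163 = 2.7759.

2.776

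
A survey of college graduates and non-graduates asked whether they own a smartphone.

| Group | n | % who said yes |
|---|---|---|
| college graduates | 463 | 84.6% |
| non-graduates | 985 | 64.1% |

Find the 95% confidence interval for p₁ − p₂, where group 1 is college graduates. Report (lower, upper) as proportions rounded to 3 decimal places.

(0.161, 0.249)

SE₁ = √(p̂₁(1−p̂₁)/n₁) = √(0.8460·0.1540/463) = 0.01677; SE₂ = √(0.6410·0.3590/985) = 0.01528.
Independent samples: SE of the difference = √(SE₁² + SE₂²) = √(0.0002812329 + 0.0002334784) = 0.02269.
z* for 95% confidence is 1.960, so the margin of error is 1.960 × 0.02269 = 0.04447.
Point estimate p̂₁ − p̂₂ = 0.8460 − 0.6410 = 0.2050.
0.2050 ± 0.04447 → (0.161, 0.249).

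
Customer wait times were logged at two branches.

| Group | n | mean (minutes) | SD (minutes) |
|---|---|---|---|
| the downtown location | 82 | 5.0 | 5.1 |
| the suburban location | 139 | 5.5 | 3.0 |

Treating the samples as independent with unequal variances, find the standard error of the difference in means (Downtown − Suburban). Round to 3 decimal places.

0.618

Per-group SEs: s₁/√n₁ = 5.1/√82 = 0.5632, s₂/√n₂ = 3.0/√139 = 0.2545.
Unpooled SE of the difference: √(0.31719424 + 0.06477025) = 0.6180.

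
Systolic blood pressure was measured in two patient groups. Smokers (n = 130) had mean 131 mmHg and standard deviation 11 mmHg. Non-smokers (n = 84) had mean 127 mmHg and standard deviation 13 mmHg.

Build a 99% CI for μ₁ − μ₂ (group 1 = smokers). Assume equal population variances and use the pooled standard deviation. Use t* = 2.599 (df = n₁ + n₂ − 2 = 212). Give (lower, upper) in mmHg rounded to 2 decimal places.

s_p = √[((n₁−1)s₁² + (n₂−1)s₂²)/(n₁+n₂−2)] = √[(129·11² + 83·13²)/212] = 11.8234.
SE = 11.8234·√(1/130 + 1/84) = 1.6552.
With t* = 2.599, margin = 2.599 × 1.6552 = 4.3019.
x̄₁ − x̄₂ = 131 − 127 = 4.0000; interval 4.0000 ± 4.3019 = (-0.30, 8.30).

(-0.30, 8.30)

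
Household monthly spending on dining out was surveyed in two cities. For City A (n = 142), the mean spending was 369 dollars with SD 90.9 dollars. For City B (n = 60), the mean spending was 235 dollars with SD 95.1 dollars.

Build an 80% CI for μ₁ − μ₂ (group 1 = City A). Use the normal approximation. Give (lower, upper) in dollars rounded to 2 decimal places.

(115.47, 152.53)

Per-group SEs: s₁/√n₁ = 90.9/√142 = 7.6282, s₂/√n₂ = 95.1/√60 = 12.2774.
Unpooled SE of the difference: √(58.18943524 + 150.73455076) = 14.4542.
Margin of error = z* · SE = 1.282 × 14.4542 = 18.5303.
x̄₁ − x̄₂ = 369 − 235 = 134.0000.
CI: 134.0000 ± 18.5303 = (115.47, 152.53).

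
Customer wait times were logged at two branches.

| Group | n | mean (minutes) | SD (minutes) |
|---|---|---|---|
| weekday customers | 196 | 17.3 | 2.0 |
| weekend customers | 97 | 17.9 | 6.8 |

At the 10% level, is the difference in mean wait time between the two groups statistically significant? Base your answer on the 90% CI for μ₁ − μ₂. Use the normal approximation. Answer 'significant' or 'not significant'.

not significant

Per-group SEs: s₁/√n₁ = 2.0/√196 = 0.1429, s₂/√n₂ = 6.8/√97 = 0.6904.
Unpooled SE of the difference: √(0.02042041 + 0.47665216) = 0.7050.
Margin of error = z* · SE = 1.645 × 0.7050 = 1.1597.
x̄₁ − x̄₂ = 17.3 − 17.9 = -0.6000.
CI: -0.6000 ± 1.1597 = (-1.7597, 0.5597).
The interval (-1.7597, 0.5597) contains 0, so the difference is not significant.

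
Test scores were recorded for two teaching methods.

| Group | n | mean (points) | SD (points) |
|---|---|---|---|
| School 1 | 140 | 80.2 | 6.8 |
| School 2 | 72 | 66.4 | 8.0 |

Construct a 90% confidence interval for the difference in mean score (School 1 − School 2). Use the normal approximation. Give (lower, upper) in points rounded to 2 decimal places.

SE₁ = s₁/√n₁ = 6.8/√140 = 0.5747; SE₂ = 8.0/√72 = 0.9428.
Independent samples, unequal variances: SE_diff = √(SE₁² + SE₂²) = √(0.33028009 + 0.88887184) = 1.1042.
z* = 1.645, so margin of error = 1.645 × 1.1042 = 1.8164.
Difference in means = 80.2 − 66.4 = 13.8000.
13.8000 ± 1.8164 → (11.98, 15.62).

(11.98, 15.62)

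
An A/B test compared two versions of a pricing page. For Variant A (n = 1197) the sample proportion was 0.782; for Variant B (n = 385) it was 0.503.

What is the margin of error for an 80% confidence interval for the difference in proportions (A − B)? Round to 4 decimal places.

SE₁ = √(p̂₁(1−p̂₁)/n₁) = √(0.7820·0.2180/1197) = 0.01193; SE₂ = √(0.5030·0.4970/385) = 0.02548.
Independent samples: SE of the difference = √(SE₁² + SE₂²) = √(0.0001423249 + 0.0006492304) = 0.02813.
z* for 80% confidence is 1.282, so the margin of error is 1.282 × 0.02813 = 0.03606.

0.0361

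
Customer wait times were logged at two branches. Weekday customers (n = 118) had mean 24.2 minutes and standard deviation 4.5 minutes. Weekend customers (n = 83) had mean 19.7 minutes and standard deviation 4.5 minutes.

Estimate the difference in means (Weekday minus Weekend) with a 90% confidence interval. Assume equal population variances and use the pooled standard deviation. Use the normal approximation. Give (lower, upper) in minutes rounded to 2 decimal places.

s_p = √[((n₁−1)s₁² + (n₂−1)s₂²)/(n₁+n₂−2)] = √[(117·4.5² + 82·4.5²)/199] = 4.5000.
SE = 4.5000·√(1/118 + 1/83) = 0.6447.
With z* = 1.645, margin = 1.645 × 0.6447 = 1.0605.
x̄₁ − x̄₂ = 24.2 − 19.7 = 4.5000; interval 4.5000 ± 1.0605 = (3.44, 5.56).

(3.44, 5.56)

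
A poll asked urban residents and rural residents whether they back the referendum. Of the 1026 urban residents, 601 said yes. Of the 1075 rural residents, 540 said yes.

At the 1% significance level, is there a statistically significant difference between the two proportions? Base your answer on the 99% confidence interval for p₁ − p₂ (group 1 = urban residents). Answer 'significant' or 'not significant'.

significant

Sample proportions: 601/1026 = 0.5858, 540/1075 = 0.5023.
Each SE is √(p̂(1−p̂)/n): √(0.5858·0.4142/1026) = 0.01538 and √(0.5023·0.4977/1075) = 0.01525.
SE(p̂₁ − p̂₂) = √(SE₁² + SE₂²) = √(0.0002365444 + 0.0002325625) = 0.02166, since the two samples are independent.
At 99% confidence z* = 2.576; margin = 2.576 × 0.02166 = 0.05580.
The difference is 0.5858 − 0.5023 = 0.0835, so the interval is 0.0835 ± 0.05580 = (0.02770, 0.13930).
The interval (0.02770, 0.13930) does not contain 0, so the difference is significant.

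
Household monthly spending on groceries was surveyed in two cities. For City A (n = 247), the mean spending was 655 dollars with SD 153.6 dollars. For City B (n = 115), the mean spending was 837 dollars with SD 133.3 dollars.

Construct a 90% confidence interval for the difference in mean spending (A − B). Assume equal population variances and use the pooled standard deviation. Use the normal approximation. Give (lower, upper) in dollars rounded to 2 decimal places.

(-209.39, -154.61)

s_p = √[((n₁−1)s₁² + (n₂−1)s₂²)/(n₁+n₂−2)] = √[(246·153.6² + 114·133.3²)/360] = 147.4743.
SE = 147.4743·√(1/247 + 1/115) = 16.6484.
With z* = 1.645, margin = 1.645 × 16.6484 = 27.3866.
x̄₁ − x̄₂ = 655 − 837 = -182.0000; interval -182.0000 ± 27.3866 = (-209.39, -154.61).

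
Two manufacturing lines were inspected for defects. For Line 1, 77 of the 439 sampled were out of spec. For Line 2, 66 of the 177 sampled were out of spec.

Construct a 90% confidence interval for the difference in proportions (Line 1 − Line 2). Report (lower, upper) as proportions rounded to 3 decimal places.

(-0.264, -0.131)

Sample proportions: 77/439 = 0.1754, 66/177 = 0.3729.
Each SE is √(p̂(1−p̂)/n): √(0.1754·0.8246/439) = 0.01815 and √(0.3729·0.6271/177) = 0.03635.
SE(p̂₁ − p̂₂) = √(SE₁² + SE₂²) = √(0.0003294225 + 0.0013213225) = 0.04063, since the two samples are independent.
At 90% confidence z* = 1.645; margin = 1.645 × 0.04063 = 0.06684.
The difference is 0.1754 − 0.3729 = -0.1975, so the interval is -0.1975 ± 0.06684 = (-0.264, -0.131).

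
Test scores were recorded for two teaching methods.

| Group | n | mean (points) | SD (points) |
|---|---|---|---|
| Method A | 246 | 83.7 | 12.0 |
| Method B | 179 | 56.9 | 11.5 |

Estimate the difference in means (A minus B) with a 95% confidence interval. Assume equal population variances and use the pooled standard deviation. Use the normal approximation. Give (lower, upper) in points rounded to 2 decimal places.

(24.53, 29.07)

s_p = √[((n₁−1)s₁² + (n₂−1)s₂²)/(n₁+n₂−2)] = √[(245·12.0² + 178·11.5²)/423] = 11.7922.
SE = 11.7922·√(1/246 + 1/179) = 1.1585.
With z* = 1.960, margin = 1.960 × 1.1585 = 2.2707.
x̄₁ − x̄₂ = 83.7 − 56.9 = 26.8000; interval 26.8000 ± 2.2707 = (24.53, 29.07).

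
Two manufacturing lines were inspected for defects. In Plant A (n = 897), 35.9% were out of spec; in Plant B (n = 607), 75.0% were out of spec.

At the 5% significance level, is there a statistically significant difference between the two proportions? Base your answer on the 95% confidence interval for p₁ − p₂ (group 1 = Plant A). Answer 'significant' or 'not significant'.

significant

The two standard errors are √(0.3590×0.6410/897) = 0.01602 and √(0.7500×0.2500/607) = 0.01758.
Because the samples are independent, SE_diff = √(0.01602² + 0.01758²) = 0.02378.
Using z* = 1.960 for 95%, ME = 1.960 × 0.02378 = 0.04661.
p̂₁ − p̂₂ = -0.3910; interval -0.3910 ± 0.04661 gives (-0.43761, -0.34439).
The interval (-0.43761, -0.34439) does not contain 0, so the difference is significant.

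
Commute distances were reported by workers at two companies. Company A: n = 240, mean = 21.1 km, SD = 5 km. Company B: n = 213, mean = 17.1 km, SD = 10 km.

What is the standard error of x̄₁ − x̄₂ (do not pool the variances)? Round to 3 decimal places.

SE₁ = s₁/√n₁ = 5/√240 = 0.3227; SE₂ = 10/√213 = 0.6852.
Independent samples, unequal variances: SE_diff = √(SE₁² + SE₂²) = √(0.10413529 + 0.46949904) = 0.7574.

0.757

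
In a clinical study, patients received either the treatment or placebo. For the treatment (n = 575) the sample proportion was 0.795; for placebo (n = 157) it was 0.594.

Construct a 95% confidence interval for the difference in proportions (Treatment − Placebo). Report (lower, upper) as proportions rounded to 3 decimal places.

The two standard errors are √(0.7950×0.2050/575) = 0.01684 and √(0.5940×0.4060/157) = 0.03919.
Because the samples are independent, SE_diff = √(0.01684² + 0.03919²) = 0.04265.
Using z* = 1.960 for 95%, ME = 1.960 × 0.04265 = 0.08359.
p̂₁ − p̂₂ = 0.2010; interval 0.2010 ± 0.08359 gives (0.117, 0.285).

(0.117, 0.285)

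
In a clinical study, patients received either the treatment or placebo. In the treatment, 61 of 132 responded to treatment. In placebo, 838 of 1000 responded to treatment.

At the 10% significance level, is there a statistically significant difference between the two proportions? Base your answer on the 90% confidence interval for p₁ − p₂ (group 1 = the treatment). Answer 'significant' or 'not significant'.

Sample proportions: 61/132 = 0.4621, 838/1000 = 0.8380.
Each SE is √(p̂(1−p̂)/n): √(0.4621·0.5379/132) = 0.04339 and √(0.8380·0.1620/1000) = 0.01165.
SE(p̂₁ − p̂₂) = √(SE₁² + SE₂²) = √(0.0018826921 + 0.0001357225) = 0.04493, since the two samples are independent.
At 90% confidence z* = 1.645; margin = 1.645 × 0.04493 = 0.07391.
The difference is 0.4621 − 0.8380 = -0.3759, so the interval is -0.3759 ± 0.07391 = (-0.44981, -0.30199).
The interval (-0.44981, -0.30199) does not contain 0, so the difference is significant.

significant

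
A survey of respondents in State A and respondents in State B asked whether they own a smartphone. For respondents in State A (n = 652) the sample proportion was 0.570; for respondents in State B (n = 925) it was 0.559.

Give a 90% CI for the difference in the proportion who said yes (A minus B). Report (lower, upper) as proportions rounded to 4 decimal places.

(-0.0307, 0.0527)

SE₁ = √(p̂₁(1−p̂₁)/n₁) = √(0.5700·0.4300/652) = 0.01939; SE₂ = √(0.5590·0.4410/925) = 0.01633.
Independent samples: SE of the difference = √(SE₁² + SE₂²) = √(0.0003759721 + 0.0002666689) = 0.02535.
z* for 90% confidence is 1.645, so the margin of error is 1.645 × 0.02535 = 0.04170.
Point estimate p̂₁ − p̂₂ = 0.5700 − 0.5590 = 0.0110.
0.0110 ± 0.04170 → (-0.0307, 0.0527).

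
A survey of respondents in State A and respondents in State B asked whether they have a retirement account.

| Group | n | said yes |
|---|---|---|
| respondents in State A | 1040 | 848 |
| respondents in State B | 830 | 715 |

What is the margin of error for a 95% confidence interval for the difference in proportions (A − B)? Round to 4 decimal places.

0.0333

Sample proportions: 848/1040 = 0.8154, 715/830 = 0.8614.
Each SE is √(p̂(1−p̂)/n): √(0.8154·0.1846/1040) = 0.01203 and √(0.8614·0.1386/830) = 0.01199.
SE(p̂₁ − p̂₂) = √(SE₁² + SE₂²) = √(0.0001447209 + 0.0001437601) = 0.01698, since the two samples are independent.
At 95% confidence z* = 1.960; margin = 1.960 × 0.01698 = 0.03328.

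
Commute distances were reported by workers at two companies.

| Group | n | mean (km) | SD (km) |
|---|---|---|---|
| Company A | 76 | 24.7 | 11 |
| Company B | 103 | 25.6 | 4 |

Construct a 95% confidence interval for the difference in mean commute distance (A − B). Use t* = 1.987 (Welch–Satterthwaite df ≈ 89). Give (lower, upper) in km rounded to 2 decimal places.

(-3.53, 1.73)

Per-group SEs: s₁/√n₁ = 11/√76 = 1.2618, s₂/√n₂ = 4/√103 = 0.3941.
Unpooled SE of the difference: √(1.59213924 + 0.15531481) = 1.3219.
Margin of error = t* · SE = 1.987 × 1.3219 = 2.6266.
x̄₁ − x̄₂ = 24.7 − 25.6 = -0.9000.
CI: -0.9000 ± 2.6266 = (-3.53, 1.73).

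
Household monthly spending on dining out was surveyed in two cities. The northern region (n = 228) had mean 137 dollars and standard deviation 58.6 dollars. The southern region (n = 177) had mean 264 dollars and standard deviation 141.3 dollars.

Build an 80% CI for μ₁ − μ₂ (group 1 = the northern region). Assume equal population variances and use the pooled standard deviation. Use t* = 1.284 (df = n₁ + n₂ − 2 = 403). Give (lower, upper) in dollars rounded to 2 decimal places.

s_p = √[((n₁−1)s₁² + (n₂−1)s₂²)/(n₁+n₂−2)] = √[(227·58.6² + 176·141.3²)/403] = 103.2171.
SE = 103.2171·√(1/228 + 1/177) = 10.3401.
With t* = 1.284, margin = 1.284 × 10.3401 = 13.2767.
x̄₁ − x̄₂ = 137 − 264 = -127.0000; interval -127.0000 ± 13.2767 = (-140.28, -113.72).

(-140.28, -113.72)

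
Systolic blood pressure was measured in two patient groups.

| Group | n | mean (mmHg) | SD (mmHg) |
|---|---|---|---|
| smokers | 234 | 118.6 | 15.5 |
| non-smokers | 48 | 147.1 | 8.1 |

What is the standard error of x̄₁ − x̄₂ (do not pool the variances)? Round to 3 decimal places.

1.547

Standard errors of each mean: 15.5/√234 = 1.0133 and 8.1/√48 = 1.1691.
SE(x̄₁ − x̄₂) = √(1.0133² + 1.1691²) = 1.5471 for independent samples with unequal variances.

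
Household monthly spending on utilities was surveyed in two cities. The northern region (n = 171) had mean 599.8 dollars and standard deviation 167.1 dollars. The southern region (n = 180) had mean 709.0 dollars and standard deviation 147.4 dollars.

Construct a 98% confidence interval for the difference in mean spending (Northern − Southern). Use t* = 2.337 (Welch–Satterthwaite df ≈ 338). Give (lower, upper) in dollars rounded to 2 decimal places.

(-148.58, -69.82)

Standard errors of each mean: 167.1/√171 = 12.7785 and 147.4/√180 = 10.9865.
SE(x̄₁ − x̄₂) = √(12.7785² + 10.9865²) = 16.8521 for independent samples with unequal variances.
With t* = 2.337, the margin is 2.337 × 16.8521 = 39.3834.
x̄₁ − x̄₂ = 599.8 − 709.0 = -109.2000; the interval is -109.2000 ± 39.3834 = (-148.58, -69.82).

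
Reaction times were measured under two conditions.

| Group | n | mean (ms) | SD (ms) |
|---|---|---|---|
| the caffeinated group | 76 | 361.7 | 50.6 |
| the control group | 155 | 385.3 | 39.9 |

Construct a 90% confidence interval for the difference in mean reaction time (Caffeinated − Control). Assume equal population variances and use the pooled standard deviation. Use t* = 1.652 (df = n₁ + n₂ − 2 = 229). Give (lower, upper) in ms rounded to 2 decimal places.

(-33.71, -13.49)

s_p = √[((n₁−1)s₁² + (n₂−1)s₂²)/(n₁+n₂−2)] = √[(75·50.6² + 154·39.9²)/229] = 43.6939.
SE = 43.6939·√(1/76 + 1/155) = 6.1186.
With t* = 1.652, margin = 1.652 × 6.1186 = 10.1079.
x̄₁ − x̄₂ = 361.7 − 385.3 = -23.6000; interval -23.6000 ± 10.1079 = (-33.71, -13.49).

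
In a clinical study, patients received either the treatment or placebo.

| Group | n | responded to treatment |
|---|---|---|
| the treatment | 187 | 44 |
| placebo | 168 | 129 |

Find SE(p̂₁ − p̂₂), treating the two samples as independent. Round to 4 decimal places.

p̂₁ = 44/187 = 0.2353 and p̂₂ = 129/168 = 0.7679.
SE₁ = √(p̂₁(1−p̂₁)/n₁) = √(0.2353·0.7647/187) = 0.03102; SE₂ = √(0.7679·0.2321/168) = 0.03257.
Independent samples: SE of the difference = √(SE₁² + SE₂²) = √(0.0009622404 + 0.0010608049) = 0.04498.

0.0450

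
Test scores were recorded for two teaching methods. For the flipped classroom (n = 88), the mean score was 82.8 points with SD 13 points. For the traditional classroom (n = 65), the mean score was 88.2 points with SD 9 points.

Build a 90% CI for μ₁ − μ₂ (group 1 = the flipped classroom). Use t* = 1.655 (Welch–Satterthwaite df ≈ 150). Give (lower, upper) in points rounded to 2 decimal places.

(-8.35, -2.45)

SE₁ = s₁/√n₁ = 13/√88 = 1.3858; SE₂ = 9/√65 = 1.1163.
Independent samples, unequal variances: SE_diff = √(SE₁² + SE₂²) = √(1.92044164 + 1.24612569) = 1.7795.
t* = 1.655, so margin of error = 1.655 × 1.7795 = 2.9451.
Difference in means = 82.8 − 88.2 = -5.4000.
-5.4000 ± 2.9451 → (-8.35, -2.45).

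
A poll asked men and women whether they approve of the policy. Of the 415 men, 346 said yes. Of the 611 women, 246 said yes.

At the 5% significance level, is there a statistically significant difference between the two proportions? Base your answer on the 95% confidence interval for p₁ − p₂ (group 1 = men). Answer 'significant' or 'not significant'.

First, p̂₁ = 346/415 = 0.8337; p̂₂ = 246/611 = 0.4026.
The two standard errors are √(0.8337×0.1663/415) = 0.01828 and √(0.4026×0.5974/611) = 0.01984.
Because the samples are independent, SE_diff = √(0.01828² + 0.01984²) = 0.02698.
Using z* = 1.960 for 95%, ME = 1.960 × 0.02698 = 0.05288.
p̂₁ − p̂₂ = 0.4311; interval 0.4311 ± 0.05288 gives (0.37822, 0.48398).
The interval (0.37822, 0.48398) does not contain 0, so the difference is significant.

significant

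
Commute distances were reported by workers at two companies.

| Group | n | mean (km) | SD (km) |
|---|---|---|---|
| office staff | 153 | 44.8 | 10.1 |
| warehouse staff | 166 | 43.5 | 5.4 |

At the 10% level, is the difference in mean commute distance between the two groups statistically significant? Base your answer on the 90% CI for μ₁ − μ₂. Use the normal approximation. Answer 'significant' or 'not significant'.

Per-group SEs: s₁/√n₁ = 10.1/√153 = 0.8165, s₂/√n₂ = 5.4/√166 = 0.4191.
Unpooled SE of the difference: √(0.66667225 + 0.17564481) = 0.9178.
Margin of error = z* · SE = 1.645 × 0.9178 = 1.5098.
x̄₁ − x̄₂ = 44.8 − 43.5 = 1.3000.
CI: 1.3000 ± 1.5098 = (-0.2098, 2.8098).
The interval (-0.2098, 2.8098) contains 0, so the difference is not significant.

not significant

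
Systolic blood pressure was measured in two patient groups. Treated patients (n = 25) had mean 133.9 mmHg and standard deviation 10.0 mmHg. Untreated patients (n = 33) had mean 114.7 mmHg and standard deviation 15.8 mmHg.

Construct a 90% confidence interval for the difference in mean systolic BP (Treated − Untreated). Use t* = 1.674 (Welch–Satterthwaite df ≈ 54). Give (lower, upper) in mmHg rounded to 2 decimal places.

Per-group SEs: s₁/√n₁ = 10.0/√25 = 2.0000, s₂/√n₂ = 15.8/√33 = 2.7504.
Unpooled SE of the difference: √(4.0 + 7.56470016) = 3.4007.
Margin of error = t* · SE = 1.674 × 3.4007 = 5.6928.
x̄₁ − x̄₂ = 133.9 − 114.7 = 19.2000.
CI: 19.2000 ± 5.6928 = (13.51, 24.89).

(13.51, 24.89)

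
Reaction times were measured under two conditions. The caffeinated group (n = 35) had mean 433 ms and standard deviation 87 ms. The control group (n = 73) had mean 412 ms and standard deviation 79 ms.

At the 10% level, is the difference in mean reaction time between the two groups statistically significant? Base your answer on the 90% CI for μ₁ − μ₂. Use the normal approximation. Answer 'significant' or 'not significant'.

not significant

Per-group SEs: s₁/√n₁ = 87/√35 = 14.7057, s₂/√n₂ = 79/√73 = 9.2463.
Unpooled SE of the difference: √(216.25761249 + 85.49406369) = 17.3710.
Margin of error = z* · SE = 1.645 × 17.3710 = 28.5753.
x̄₁ − x̄₂ = 433 − 412 = 21.0000.
CI: 21.0000 ± 28.5753 = (-7.5753, 49.5753).
The interval (-7.5753, 49.5753) contains 0, so the difference is not significant.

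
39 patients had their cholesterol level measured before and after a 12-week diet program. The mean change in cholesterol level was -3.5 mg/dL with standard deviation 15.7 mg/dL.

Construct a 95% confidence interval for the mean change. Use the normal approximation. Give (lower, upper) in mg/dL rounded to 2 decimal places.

(-8.43, 1.43)

Paired design: SE = s_d/√n = 15.7/√39 = 2.5140.
z* = 1.960; margin of error = 1.960 × 2.5140 = 4.9274.
-3.5 ± 4.9274 → (-8.43, 1.43).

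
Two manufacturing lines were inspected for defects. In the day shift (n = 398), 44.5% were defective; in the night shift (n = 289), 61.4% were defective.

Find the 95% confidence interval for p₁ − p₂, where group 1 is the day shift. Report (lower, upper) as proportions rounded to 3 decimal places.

The two standard errors are √(0.4450×0.5550/398) = 0.02491 and √(0.6140×0.3860/289) = 0.02864.
Because the samples are independent, SE_diff = √(0.02491² + 0.02864²) = 0.03796.
Using z* = 1.960 for 95%, ME = 1.960 × 0.03796 = 0.07440.
p̂₁ − p̂₂ = -0.1690; interval -0.1690 ± 0.07440 gives (-0.243, -0.095).

(-0.243, -0.095)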